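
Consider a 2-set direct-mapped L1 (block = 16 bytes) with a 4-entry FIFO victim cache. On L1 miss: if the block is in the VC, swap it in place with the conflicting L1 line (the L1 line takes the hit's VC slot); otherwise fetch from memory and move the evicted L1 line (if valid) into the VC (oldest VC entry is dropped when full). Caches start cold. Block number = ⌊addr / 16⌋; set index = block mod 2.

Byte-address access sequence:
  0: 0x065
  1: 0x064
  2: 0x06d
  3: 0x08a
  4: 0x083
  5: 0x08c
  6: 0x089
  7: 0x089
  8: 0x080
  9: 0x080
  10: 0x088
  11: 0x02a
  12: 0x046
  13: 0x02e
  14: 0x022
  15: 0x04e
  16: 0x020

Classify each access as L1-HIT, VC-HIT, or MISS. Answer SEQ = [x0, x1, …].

SEQ = [MISS, L1-HIT, L1-HIT, MISS, L1-HIT, L1-HIT, L1-HIT, L1-HIT, L1-HIT, L1-HIT, L1-HIT, MISS, MISS, VC-HIT, L1-HIT, VC-HIT, VC-HIT]

#0 0x65→b6/s0 MISS; vc=[]
#1 0x64→b6/s0 L1-HIT; vc=[]
#2 0x6d→b6/s0 L1-HIT; vc=[]
#3 0x8a→b8/s0 MISS; vc=[6]
#4 0x83→b8/s0 L1-HIT; vc=[6]
#5 0x8c→b8/s0 L1-HIT; vc=[6]
#6 0x89→b8/s0 L1-HIT; vc=[6]
#7 0x89→b8/s0 L1-HIT; vc=[6]
#8 0x80→b8/s0 L1-HIT; vc=[6]
#9 0x80→b8/s0 L1-HIT; vc=[6]
#10 0x88→b8/s0 L1-HIT; vc=[6]
#11 0x2a→b2/s0 MISS; vc=[6,8]
#12 0x46→b4/s0 MISS; vc=[6,8,2]
#13 0x2e→b2/s0 VC-HIT; vc=[6,8,4]
#14 0x22→b2/s0 L1-HIT; vc=[6,8,4]
#15 0x4e→b4/s0 VC-HIT; vc=[6,8,2]
#16 0x20→b2/s0 VC-HIT; vc=[6,8,4]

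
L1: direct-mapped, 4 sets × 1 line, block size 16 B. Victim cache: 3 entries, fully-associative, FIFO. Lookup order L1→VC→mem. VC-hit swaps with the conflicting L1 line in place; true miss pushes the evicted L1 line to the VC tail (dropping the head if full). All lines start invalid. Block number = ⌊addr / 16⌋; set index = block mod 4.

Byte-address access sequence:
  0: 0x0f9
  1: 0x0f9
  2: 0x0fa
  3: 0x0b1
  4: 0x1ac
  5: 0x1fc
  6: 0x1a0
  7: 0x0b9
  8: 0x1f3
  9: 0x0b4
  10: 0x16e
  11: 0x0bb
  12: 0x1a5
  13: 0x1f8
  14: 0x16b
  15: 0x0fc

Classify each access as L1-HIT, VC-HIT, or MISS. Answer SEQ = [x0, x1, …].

SEQ = [MISS, L1-HIT, L1-HIT, MISS, MISS, MISS, L1-HIT, VC-HIT, VC-HIT, VC-HIT, MISS, L1-HIT, VC-HIT, VC-HIT, VC-HIT, VC-HIT]

  [0] addr=0xf9 blk=15 s=3: MISS | VC []
  [1] addr=0xf9 blk=15 s=3: L1-HIT | VC []
  [2] addr=0xfa blk=15 s=3: L1-HIT | VC []
  [3] addr=0xb1 blk=11 s=3: MISS | VC [15]
  [4] addr=0x1ac blk=26 s=2: MISS | VC [15]
  [5] addr=0x1fc blk=31 s=3: MISS | VC [15, 11]
  [6] addr=0x1a0 blk=26 s=2: L1-HIT | VC [15, 11]
  [7] addr=0xb9 blk=11 s=3: VC-HIT | VC [15, 31]
  [8] addr=0x1f3 blk=31 s=3: VC-HIT | VC [15, 11]
  [9] addr=0xb4 blk=11 s=3: VC-HIT | VC [15, 31]
  [10] addr=0x16e blk=22 s=2: MISS | VC [15, 31, 26]
  [11] addr=0xbb blk=11 s=3: L1-HIT | VC [15, 31, 26]
  [12] addr=0x1a5 blk=26 s=2: VC-HIT | VC [15, 31, 22]
  [13] addr=0x1f8 blk=31 s=3: VC-HIT | VC [15, 11, 22]
  [14] addr=0x16b blk=22 s=2: VC-HIT | VC [15, 11, 26]
  [15] addr=0xfc blk=15 s=3: VC-HIT | VC [31, 11, 26]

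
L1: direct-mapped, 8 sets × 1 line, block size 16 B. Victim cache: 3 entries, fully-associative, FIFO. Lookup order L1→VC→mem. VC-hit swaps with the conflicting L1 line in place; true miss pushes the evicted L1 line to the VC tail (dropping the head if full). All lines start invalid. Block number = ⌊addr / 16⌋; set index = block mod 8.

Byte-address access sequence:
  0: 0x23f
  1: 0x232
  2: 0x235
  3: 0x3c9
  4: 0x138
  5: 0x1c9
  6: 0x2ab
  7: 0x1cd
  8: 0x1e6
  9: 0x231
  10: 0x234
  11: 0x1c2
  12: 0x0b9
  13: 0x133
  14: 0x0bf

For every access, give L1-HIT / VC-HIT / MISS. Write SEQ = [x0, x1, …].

#0 0x23f→b35/s3 MISS; vc=[]
#1 0x232→b35/s3 L1-HIT; vc=[]
#2 0x235→b35/s3 L1-HIT; vc=[]
#3 0x3c9→b60/s4 MISS; vc=[]
#4 0x138→b19/s3 MISS; vc=[35]
#5 0x1c9→b28/s4 MISS; vc=[35,60]
#6 0x2ab→b42/s2 MISS; vc=[35,60]
#7 0x1cd→b28/s4 L1-HIT; vc=[35,60]
#8 0x1e6→b30/s6 MISS; vc=[35,60]
#9 0x231→b35/s3 VC-HIT; vc=[19,60]
#10 0x234→b35/s3 L1-HIT; vc=[19,60]
#11 0x1c2→b28/s4 L1-HIT; vc=[19,60]
#12 0xb9→b11/s3 MISS; vc=[19,60,35]
#13 0x133→b19/s3 VC-HIT; vc=[11,60,35]
#14 0xbf→b11/s3 VC-HIT; vc=[19,60,35]

SEQ = [MISS, L1-HIT, L1-HIT, MISS, MISS, MISS, MISS, L1-HIT, MISS, VC-HIT, L1-HIT, L1-HIT, MISS, VC-HIT, VC-HIT]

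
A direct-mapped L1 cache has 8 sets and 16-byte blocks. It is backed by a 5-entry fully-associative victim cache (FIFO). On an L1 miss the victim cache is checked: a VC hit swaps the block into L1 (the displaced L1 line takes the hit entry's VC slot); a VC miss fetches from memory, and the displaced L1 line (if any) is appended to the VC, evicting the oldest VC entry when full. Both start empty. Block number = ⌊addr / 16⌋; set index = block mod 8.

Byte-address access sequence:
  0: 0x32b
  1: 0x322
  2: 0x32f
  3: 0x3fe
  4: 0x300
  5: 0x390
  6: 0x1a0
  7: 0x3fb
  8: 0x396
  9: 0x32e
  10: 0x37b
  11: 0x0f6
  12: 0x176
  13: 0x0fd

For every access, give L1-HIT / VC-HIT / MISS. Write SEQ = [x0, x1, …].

SEQ = [MISS, L1-HIT, L1-HIT, MISS, MISS, MISS, MISS, L1-HIT, L1-HIT, VC-HIT, MISS, MISS, MISS, VC-HIT]

  [0] addr=0x32b blk=50 s=2: MISS | VC []
  [1] addr=0x322 blk=50 s=2: L1-HIT | VC []
  [2] addr=0x32f blk=50 s=2: L1-HIT | VC []
  [3] addr=0x3fe blk=63 s=7: MISS | VC []
  [4] addr=0x300 blk=48 s=0: MISS | VC []
  [5] addr=0x390 blk=57 s=1: MISS | VC []
  [6] addr=0x1a0 blk=26 s=2: MISS | VC [50]
  [7] addr=0x3fb blk=63 s=7: L1-HIT | VC [50]
  [8] addr=0x396 blk=57 s=1: L1-HIT | VC [50]
  [9] addr=0x32e blk=50 s=2: VC-HIT | VC [26]
  [10] addr=0x37b blk=55 s=7: MISS | VC [26, 63]
  [11] addr=0xf6 blk=15 s=7: MISS | VC [26, 63, 55]
  [12] addr=0x176 blk=23 s=7: MISS | VC [26, 63, 55, 15]
  [13] addr=0xfd blk=15 s=7: VC-HIT | VC [26, 63, 55, 23]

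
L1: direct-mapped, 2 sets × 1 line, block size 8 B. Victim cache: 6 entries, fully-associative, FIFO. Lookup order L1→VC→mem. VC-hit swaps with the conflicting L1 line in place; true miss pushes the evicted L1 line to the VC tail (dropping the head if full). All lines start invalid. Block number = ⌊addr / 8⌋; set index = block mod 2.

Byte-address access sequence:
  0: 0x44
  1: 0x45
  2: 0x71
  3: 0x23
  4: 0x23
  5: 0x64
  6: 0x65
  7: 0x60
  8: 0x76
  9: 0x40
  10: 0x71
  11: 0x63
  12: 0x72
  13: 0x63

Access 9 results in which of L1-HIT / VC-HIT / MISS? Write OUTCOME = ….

  [0] addr=0x44 blk=8 s=0: MISS | VC []
  [1] addr=0x45 blk=8 s=0: L1-HIT | VC []
  [2] addr=0x71 blk=14 s=0: MISS | VC [8]
  [3] addr=0x23 blk=4 s=0: MISS | VC [8, 14]
  [4] addr=0x23 blk=4 s=0: L1-HIT | VC [8, 14]
  [5] addr=0x64 blk=12 s=0: MISS | VC [8, 14, 4]
  [6] addr=0x65 blk=12 s=0: L1-HIT | VC [8, 14, 4]
  [7] addr=0x60 blk=12 s=0: L1-HIT | VC [8, 14, 4]
  [8] addr=0x76 blk=14 s=0: VC-HIT | VC [8, 12, 4]
  [9] addr=0x40 blk=8 s=0: VC-HIT | VC [14, 12, 4]
  [10] addr=0x71 blk=14 s=0: VC-HIT | VC [8, 12, 4]
  [11] addr=0x63 blk=12 s=0: VC-HIT | VC [8, 14, 4]
  [12] addr=0x72 blk=14 s=0: VC-HIT | VC [8, 12, 4]
  [13] addr=0x63 blk=12 s=0: VC-HIT | VC [8, 14, 4]

OUTCOME = VC-HIT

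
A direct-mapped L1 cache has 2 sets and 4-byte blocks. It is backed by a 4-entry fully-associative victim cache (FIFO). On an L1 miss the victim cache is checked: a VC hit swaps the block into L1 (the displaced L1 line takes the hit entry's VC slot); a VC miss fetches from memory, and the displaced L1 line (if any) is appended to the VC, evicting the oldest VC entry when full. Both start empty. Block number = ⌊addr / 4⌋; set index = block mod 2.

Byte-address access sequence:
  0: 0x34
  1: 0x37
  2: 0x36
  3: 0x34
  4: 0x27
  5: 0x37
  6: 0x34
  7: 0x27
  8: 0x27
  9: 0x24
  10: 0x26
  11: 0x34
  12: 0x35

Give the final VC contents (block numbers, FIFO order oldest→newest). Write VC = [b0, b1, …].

VC = [9]

0: 0x34 (blk 13, set 1) → MISS  vc=[]
1: 0x37 (blk 13, set 1) → L1-HIT  vc=[]
2: 0x36 (blk 13, set 1) → L1-HIT  vc=[]
3: 0x34 (blk 13, set 1) → L1-HIT  vc=[]
4: 0x27 (blk 9, set 1) → MISS  vc=[13]
5: 0x37 (blk 13, set 1) → VC-HIT  vc=[9]
6: 0x34 (blk 13, set 1) → L1-HIT  vc=[9]
7: 0x27 (blk 9, set 1) → VC-HIT  vc=[13]
8: 0x27 (blk 9, set 1) → L1-HIT  vc=[13]
9: 0x24 (blk 9, set 1) → L1-HIT  vc=[13]
10: 0x26 (blk 9, set 1) → L1-HIT  vc=[13]
11: 0x34 (blk 13, set 1) → VC-HIT  vc=[9]
12: 0x35 (blk 13, set 1) → L1-HIT  vc=[9]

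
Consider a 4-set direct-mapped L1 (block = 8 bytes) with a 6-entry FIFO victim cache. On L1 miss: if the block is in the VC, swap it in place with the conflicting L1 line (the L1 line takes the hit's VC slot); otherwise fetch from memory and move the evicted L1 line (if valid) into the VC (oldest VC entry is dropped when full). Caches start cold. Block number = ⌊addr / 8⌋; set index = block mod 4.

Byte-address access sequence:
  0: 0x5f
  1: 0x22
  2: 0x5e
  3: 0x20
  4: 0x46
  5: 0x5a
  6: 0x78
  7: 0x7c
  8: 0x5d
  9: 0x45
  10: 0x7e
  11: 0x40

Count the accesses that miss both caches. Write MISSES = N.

MISSES = 4

0: 0x5f (blk 11, set 3) → MISS  vc=[]
1: 0x22 (blk 4, set 0) → MISS  vc=[]
2: 0x5e (blk 11, set 3) → L1-HIT  vc=[]
3: 0x20 (blk 4, set 0) → L1-HIT  vc=[]
4: 0x46 (blk 8, set 0) → MISS  vc=[4]
5: 0x5a (blk 11, set 3) → L1-HIT  vc=[4]
6: 0x78 (blk 15, set 3) → MISS  vc=[4, 11]
7: 0x7c (blk 15, set 3) → L1-HIT  vc=[4, 11]
8: 0x5d (blk 11, set 3) → VC-HIT  vc=[4, 15]
9: 0x45 (blk 8, set 0) → L1-HIT  vc=[4, 15]
10: 0x7e (blk 15, set 3) → VC-HIT  vc=[4, 11]
11: 0x40 (blk 8, set 0) → L1-HIT  vc=[4, 11]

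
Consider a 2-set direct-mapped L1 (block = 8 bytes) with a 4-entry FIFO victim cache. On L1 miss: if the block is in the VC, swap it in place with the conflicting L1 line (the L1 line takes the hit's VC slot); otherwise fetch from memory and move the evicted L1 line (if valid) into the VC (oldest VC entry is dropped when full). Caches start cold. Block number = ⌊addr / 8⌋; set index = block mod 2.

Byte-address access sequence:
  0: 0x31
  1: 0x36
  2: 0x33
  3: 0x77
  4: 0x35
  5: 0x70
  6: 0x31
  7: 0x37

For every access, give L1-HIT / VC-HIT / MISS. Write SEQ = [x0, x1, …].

  [0] addr=0x31 blk=6 s=0: MISS | VC []
  [1] addr=0x36 blk=6 s=0: L1-HIT | VC []
  [2] addr=0x33 blk=6 s=0: L1-HIT | VC []
  [3] addr=0x77 blk=14 s=0: MISS | VC [6]
  [4] addr=0x35 blk=6 s=0: VC-HIT | VC [14]
  [5] addr=0x70 blk=14 s=0: VC-HIT | VC [6]
  [6] addr=0x31 blk=6 s=0: VC-HIT | VC [14]
  [7] addr=0x37 blk=6 s=0: L1-HIT | VC [14]

SEQ = [MISS, L1-HIT, L1-HIT, MISS, VC-HIT, VC-HIT, VC-HIT, L1-HIT]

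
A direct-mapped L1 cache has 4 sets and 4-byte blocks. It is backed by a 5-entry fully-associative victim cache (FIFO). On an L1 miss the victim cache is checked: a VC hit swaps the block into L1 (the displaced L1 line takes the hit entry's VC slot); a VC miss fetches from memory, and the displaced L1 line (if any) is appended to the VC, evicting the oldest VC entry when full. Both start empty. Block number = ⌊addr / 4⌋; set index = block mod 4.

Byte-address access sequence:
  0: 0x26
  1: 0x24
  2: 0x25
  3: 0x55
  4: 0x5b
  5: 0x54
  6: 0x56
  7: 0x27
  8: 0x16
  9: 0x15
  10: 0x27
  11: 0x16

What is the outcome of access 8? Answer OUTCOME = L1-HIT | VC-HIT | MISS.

OUTCOME = MISS

#0 0x26→b9/s1 MISS; vc=[]
#1 0x24→b9/s1 L1-HIT; vc=[]
#2 0x25→b9/s1 L1-HIT; vc=[]
#3 0x55→b21/s1 MISS; vc=[9]
#4 0x5b→b22/s2 MISS; vc=[9]
#5 0x54→b21/s1 L1-HIT; vc=[9]
#6 0x56→b21/s1 L1-HIT; vc=[9]
#7 0x27→b9/s1 VC-HIT; vc=[21]
#8 0x16→b5/s1 MISS; vc=[21,9]
#9 0x15→b5/s1 L1-HIT; vc=[21,9]
#10 0x27→b9/s1 VC-HIT; vc=[21,5]
#11 0x16→b5/s1 VC-HIT; vc=[21,9]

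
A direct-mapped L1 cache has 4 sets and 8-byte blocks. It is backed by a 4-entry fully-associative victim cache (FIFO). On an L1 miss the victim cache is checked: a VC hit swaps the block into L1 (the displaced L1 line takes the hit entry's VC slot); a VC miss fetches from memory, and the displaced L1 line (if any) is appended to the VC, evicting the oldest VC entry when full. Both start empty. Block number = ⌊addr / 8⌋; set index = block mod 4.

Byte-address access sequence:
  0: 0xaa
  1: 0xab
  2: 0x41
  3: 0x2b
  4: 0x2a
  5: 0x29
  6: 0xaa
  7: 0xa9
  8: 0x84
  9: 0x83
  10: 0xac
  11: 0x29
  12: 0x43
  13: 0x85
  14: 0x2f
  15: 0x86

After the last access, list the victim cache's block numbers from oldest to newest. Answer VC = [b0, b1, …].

VC = [21, 8]

  [0] addr=0xaa blk=21 s=1: MISS | VC []
  [1] addr=0xab blk=21 s=1: L1-HIT | VC []
  [2] addr=0x41 blk=8 s=0: MISS | VC []
  [3] addr=0x2b blk=5 s=1: MISS | VC [21]
  [4] addr=0x2a blk=5 s=1: L1-HIT | VC [21]
  [5] addr=0x29 blk=5 s=1: L1-HIT | VC [21]
  [6] addr=0xaa blk=21 s=1: VC-HIT | VC [5]
  [7] addr=0xa9 blk=21 s=1: L1-HIT | VC [5]
  [8] addr=0x84 blk=16 s=0: MISS | VC [5, 8]
  [9] addr=0x83 blk=16 s=0: L1-HIT | VC [5, 8]
  [10] addr=0xac blk=21 s=1: L1-HIT | VC [5, 8]
  [11] addr=0x29 blk=5 s=1: VC-HIT | VC [21, 8]
  [12] addr=0x43 blk=8 s=0: VC-HIT | VC [21, 16]
  [13] addr=0x85 blk=16 s=0: VC-HIT | VC [21, 8]
  [14] addr=0x2f blk=5 s=1: L1-HIT | VC [21, 8]
  [15] addr=0x86 blk=16 s=0: L1-HIT | VC [21, 8]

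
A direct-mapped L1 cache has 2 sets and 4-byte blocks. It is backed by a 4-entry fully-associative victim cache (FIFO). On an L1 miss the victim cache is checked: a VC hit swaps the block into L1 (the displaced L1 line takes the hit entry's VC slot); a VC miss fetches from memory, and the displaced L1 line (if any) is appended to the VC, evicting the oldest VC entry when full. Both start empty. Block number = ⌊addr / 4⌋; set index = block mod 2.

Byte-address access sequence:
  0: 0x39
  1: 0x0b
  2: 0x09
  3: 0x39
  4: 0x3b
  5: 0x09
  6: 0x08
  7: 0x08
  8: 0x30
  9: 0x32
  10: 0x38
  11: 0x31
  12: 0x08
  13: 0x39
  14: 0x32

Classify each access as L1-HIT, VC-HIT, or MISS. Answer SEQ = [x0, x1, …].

#0 0x39→b14/s0 MISS; vc=[]
#1 0xb→b2/s0 MISS; vc=[14]
#2 0x9→b2/s0 L1-HIT; vc=[14]
#3 0x39→b14/s0 VC-HIT; vc=[2]
#4 0x3b→b14/s0 L1-HIT; vc=[2]
#5 0x9→b2/s0 VC-HIT; vc=[14]
#6 0x8→b2/s0 L1-HIT; vc=[14]
#7 0x8→b2/s0 L1-HIT; vc=[14]
#8 0x30→b12/s0 MISS; vc=[14,2]
#9 0x32→b12/s0 L1-HIT; vc=[14,2]
#10 0x38→b14/s0 VC-HIT; vc=[12,2]
#11 0x31→b12/s0 VC-HIT; vc=[14,2]
#12 0x8→b2/s0 VC-HIT; vc=[14,12]
#13 0x39→b14/s0 VC-HIT; vc=[2,12]
#14 0x32→b12/s0 VC-HIT; vc=[2,14]

SEQ = [MISS, MISS, L1-HIT, VC-HIT, L1-HIT, VC-HIT, L1-HIT, L1-HIT, MISS, L1-HIT, VC-HIT, VC-HIT, VC-HIT, VC-HIT, VC-HIT]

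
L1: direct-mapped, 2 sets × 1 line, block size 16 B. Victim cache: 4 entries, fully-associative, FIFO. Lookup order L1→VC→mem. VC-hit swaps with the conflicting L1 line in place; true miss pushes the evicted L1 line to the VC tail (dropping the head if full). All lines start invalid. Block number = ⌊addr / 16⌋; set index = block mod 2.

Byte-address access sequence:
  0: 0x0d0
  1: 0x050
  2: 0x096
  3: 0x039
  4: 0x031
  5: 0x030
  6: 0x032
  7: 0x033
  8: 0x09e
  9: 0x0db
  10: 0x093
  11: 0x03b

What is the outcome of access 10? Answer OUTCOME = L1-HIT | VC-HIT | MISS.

OUTCOME = VC-HIT

  [0] addr=0xd0 blk=13 s=1: MISS | VC []
  [1] addr=0x50 blk=5 s=1: MISS | VC [13]
  [2] addr=0x96 blk=9 s=1: MISS | VC [13, 5]
  [3] addr=0x39 blk=3 s=1: MISS | VC [13, 5, 9]
  [4] addr=0x31 blk=3 s=1: L1-HIT | VC [13, 5, 9]
  [5] addr=0x30 blk=3 s=1: L1-HIT | VC [13, 5, 9]
  [6] addr=0x32 blk=3 s=1: L1-HIT | VC [13, 5, 9]
  [7] addr=0x33 blk=3 s=1: L1-HIT | VC [13, 5, 9]
  [8] addr=0x9e blk=9 s=1: VC-HIT | VC [13, 5, 3]
  [9] addr=0xdb blk=13 s=1: VC-HIT | VC [9, 5, 3]
  [10] addr=0x93 blk=9 s=1: VC-HIT | VC [13, 5, 3]
  [11] addr=0x3b blk=3 s=1: VC-HIT | VC [13, 5, 9]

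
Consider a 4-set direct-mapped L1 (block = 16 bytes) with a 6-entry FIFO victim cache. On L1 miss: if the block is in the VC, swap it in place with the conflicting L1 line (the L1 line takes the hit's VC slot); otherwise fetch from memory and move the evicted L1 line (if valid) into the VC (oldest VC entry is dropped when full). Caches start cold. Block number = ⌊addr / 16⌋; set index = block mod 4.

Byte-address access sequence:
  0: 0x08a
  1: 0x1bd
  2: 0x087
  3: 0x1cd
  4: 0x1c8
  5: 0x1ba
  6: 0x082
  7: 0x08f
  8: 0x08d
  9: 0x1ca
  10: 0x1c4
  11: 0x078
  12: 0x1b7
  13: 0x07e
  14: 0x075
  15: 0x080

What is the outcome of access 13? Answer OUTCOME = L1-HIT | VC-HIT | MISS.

#0 0x8a→b8/s0 MISS; vc=[]
#1 0x1bd→b27/s3 MISS; vc=[]
#2 0x87→b8/s0 L1-HIT; vc=[]
#3 0x1cd→b28/s0 MISS; vc=[8]
#4 0x1c8→b28/s0 L1-HIT; vc=[8]
#5 0x1ba→b27/s3 L1-HIT; vc=[8]
#6 0x82→b8/s0 VC-HIT; vc=[28]
#7 0x8f→b8/s0 L1-HIT; vc=[28]
#8 0x8d→b8/s0 L1-HIT; vc=[28]
#9 0x1ca→b28/s0 VC-HIT; vc=[8]
#10 0x1c4→b28/s0 L1-HIT; vc=[8]
#11 0x78→b7/s3 MISS; vc=[8,27]
#12 0x1b7→b27/s3 VC-HIT; vc=[8,7]
#13 0x7e→b7/s3 VC-HIT; vc=[8,27]
#14 0x75→b7/s3 L1-HIT; vc=[8,27]
#15 0x80→b8/s0 VC-HIT; vc=[28,27]

OUTCOME = VC-HIT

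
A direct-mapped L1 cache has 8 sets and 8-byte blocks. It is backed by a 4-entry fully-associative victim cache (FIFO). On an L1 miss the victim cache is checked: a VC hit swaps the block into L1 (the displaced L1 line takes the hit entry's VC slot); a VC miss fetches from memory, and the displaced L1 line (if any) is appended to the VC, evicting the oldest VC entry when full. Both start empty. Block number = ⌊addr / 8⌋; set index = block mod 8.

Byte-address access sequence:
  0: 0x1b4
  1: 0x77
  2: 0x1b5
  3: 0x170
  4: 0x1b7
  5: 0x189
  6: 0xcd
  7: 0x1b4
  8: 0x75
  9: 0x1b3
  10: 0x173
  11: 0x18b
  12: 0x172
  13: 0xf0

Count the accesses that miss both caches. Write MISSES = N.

MISSES = 6

0: 0x1b4 (blk 54, set 6) → MISS  vc=[]
1: 0x77 (blk 14, set 6) → MISS  vc=[54]
2: 0x1b5 (blk 54, set 6) → VC-HIT  vc=[14]
3: 0x170 (blk 46, set 6) → MISS  vc=[14, 54]
4: 0x1b7 (blk 54, set 6) → VC-HIT  vc=[14, 46]
5: 0x189 (blk 49, set 1) → MISS  vc=[14, 46]
6: 0xcd (blk 25, set 1) → MISS  vc=[14, 46, 49]
7: 0x1b4 (blk 54, set 6) → L1-HIT  vc=[14, 46, 49]
8: 0x75 (blk 14, set 6) → VC-HIT  vc=[54, 46, 49]
9: 0x1b3 (blk 54, set 6) → VC-HIT  vc=[14, 46, 49]
10: 0x173 (blk 46, set 6) → VC-HIT  vc=[14, 54, 49]
11: 0x18b (blk 49, set 1) → VC-HIT  vc=[14, 54, 25]
12: 0x172 (blk 46, set 6) → L1-HIT  vc=[14, 54, 25]
13: 0xf0 (blk 30, set 6) → MISS  vc=[14, 54, 25, 46]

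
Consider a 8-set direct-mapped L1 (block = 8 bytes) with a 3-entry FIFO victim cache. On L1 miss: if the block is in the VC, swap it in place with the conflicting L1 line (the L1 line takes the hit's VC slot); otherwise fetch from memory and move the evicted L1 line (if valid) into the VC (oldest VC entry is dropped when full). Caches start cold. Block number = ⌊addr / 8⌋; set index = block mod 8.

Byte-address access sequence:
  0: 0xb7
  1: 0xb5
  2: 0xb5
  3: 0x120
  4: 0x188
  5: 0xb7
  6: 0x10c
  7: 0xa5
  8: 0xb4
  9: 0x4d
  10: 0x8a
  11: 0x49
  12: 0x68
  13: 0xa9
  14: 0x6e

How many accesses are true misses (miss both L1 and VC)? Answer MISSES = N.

0: 0xb7 (blk 22, set 6) → MISS  vc=[]
1: 0xb5 (blk 22, set 6) → L1-HIT  vc=[]
2: 0xb5 (blk 22, set 6) → L1-HIT  vc=[]
3: 0x120 (blk 36, set 4) → MISS  vc=[]
4: 0x188 (blk 49, set 1) → MISS  vc=[]
5: 0xb7 (blk 22, set 6) → L1-HIT  vc=[]
6: 0x10c (blk 33, set 1) → MISS  vc=[49]
7: 0xa5 (blk 20, set 4) → MISS  vc=[49, 36]
8: 0xb4 (blk 22, set 6) → L1-HIT  vc=[49, 36]
9: 0x4d (blk 9, set 1) → MISS  vc=[49, 36, 33]
10: 0x8a (blk 17, set 1) → MISS  vc=[36, 33, 9]
11: 0x49 (blk 9, set 1) → VC-HIT  vc=[36, 33, 17]
12: 0x68 (blk 13, set 5) → MISS  vc=[36, 33, 17]
13: 0xa9 (blk 21, set 5) → MISS  vc=[33, 17, 13]
14: 0x6e (blk 13, set 5) → VC-HIT  vc=[33, 17, 21]

MISSES = 9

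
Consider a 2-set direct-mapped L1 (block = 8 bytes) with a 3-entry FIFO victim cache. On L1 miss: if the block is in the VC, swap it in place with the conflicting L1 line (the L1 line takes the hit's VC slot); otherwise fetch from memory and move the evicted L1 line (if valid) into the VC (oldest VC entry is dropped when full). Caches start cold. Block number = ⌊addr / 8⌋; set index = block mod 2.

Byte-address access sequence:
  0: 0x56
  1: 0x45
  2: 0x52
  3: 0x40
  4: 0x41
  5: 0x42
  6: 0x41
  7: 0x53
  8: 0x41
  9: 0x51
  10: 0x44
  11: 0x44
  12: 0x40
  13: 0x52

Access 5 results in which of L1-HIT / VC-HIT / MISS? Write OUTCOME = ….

OUTCOME = L1-HIT

0: 0x56 (blk 10, set 0) → MISS  vc=[]
1: 0x45 (blk 8, set 0) → MISS  vc=[10]
2: 0x52 (blk 10, set 0) → VC-HIT  vc=[8]
3: 0x40 (blk 8, set 0) → VC-HIT  vc=[10]
4: 0x41 (blk 8, set 0) → L1-HIT  vc=[10]
5: 0x42 (blk 8, set 0) → L1-HIT  vc=[10]
6: 0x41 (blk 8, set 0) → L1-HIT  vc=[10]
7: 0x53 (blk 10, set 0) → VC-HIT  vc=[8]
8: 0x41 (blk 8, set 0) → VC-HIT  vc=[10]
9: 0x51 (blk 10, set 0) → VC-HIT  vc=[8]
10: 0x44 (blk 8, set 0) → VC-HIT  vc=[10]
11: 0x44 (blk 8, set 0) → L1-HIT  vc=[10]
12: 0x40 (blk 8, set 0) → L1-HIT  vc=[10]
13: 0x52 (blk 10, set 0) → VC-HIT  vc=[8]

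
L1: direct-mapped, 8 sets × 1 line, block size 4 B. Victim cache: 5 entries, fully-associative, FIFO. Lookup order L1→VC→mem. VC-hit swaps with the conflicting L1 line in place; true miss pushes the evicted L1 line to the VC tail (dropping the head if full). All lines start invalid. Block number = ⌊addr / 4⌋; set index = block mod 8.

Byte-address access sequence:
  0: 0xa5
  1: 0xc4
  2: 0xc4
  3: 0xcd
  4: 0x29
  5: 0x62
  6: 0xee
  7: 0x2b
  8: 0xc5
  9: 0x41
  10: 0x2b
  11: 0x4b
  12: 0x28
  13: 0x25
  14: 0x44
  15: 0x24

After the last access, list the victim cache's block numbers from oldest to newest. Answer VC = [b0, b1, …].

VC = [51, 24, 18, 49, 17]

#0 0xa5→b41/s1 MISS; vc=[]
#1 0xc4→b49/s1 MISS; vc=[41]
#2 0xc4→b49/s1 L1-HIT; vc=[41]
#3 0xcd→b51/s3 MISS; vc=[41]
#4 0x29→b10/s2 MISS; vc=[41]
#5 0x62→b24/s0 MISS; vc=[41]
#6 0xee→b59/s3 MISS; vc=[41,51]
#7 0x2b→b10/s2 L1-HIT; vc=[41,51]
#8 0xc5→b49/s1 L1-HIT; vc=[41,51]
#9 0x41→b16/s0 MISS; vc=[41,51,24]
#10 0x2b→b10/s2 L1-HIT; vc=[41,51,24]
#11 0x4b→b18/s2 MISS; vc=[41,51,24,10]
#12 0x28→b10/s2 VC-HIT; vc=[41,51,24,18]
#13 0x25→b9/s1 MISS; vc=[41,51,24,18,49]
#14 0x44→b17/s1 MISS; vc=[51,24,18,49,9]
#15 0x24→b9/s1 VC-HIT; vc=[51,24,18,49,17]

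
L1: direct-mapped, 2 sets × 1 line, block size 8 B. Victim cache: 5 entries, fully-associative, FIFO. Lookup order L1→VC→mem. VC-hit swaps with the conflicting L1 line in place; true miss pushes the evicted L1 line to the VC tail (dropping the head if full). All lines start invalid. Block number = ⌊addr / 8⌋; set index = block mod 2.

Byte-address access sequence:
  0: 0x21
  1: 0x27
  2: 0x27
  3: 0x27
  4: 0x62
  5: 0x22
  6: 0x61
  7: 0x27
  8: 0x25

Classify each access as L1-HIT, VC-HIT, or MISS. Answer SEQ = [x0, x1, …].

SEQ = [MISS, L1-HIT, L1-HIT, L1-HIT, MISS, VC-HIT, VC-HIT, VC-HIT, L1-HIT]

#0 0x21→b4/s0 MISS; vc=[]
#1 0x27→b4/s0 L1-HIT; vc=[]
#2 0x27→b4/s0 L1-HIT; vc=[]
#3 0x27→b4/s0 L1-HIT; vc=[]
#4 0x62→b12/s0 MISS; vc=[4]
#5 0x22→b4/s0 VC-HIT; vc=[12]
#6 0x61→b12/s0 VC-HIT; vc=[4]
#7 0x27→b4/s0 VC-HIT; vc=[12]
#8 0x25→b4/s0 L1-HIT; vc=[12]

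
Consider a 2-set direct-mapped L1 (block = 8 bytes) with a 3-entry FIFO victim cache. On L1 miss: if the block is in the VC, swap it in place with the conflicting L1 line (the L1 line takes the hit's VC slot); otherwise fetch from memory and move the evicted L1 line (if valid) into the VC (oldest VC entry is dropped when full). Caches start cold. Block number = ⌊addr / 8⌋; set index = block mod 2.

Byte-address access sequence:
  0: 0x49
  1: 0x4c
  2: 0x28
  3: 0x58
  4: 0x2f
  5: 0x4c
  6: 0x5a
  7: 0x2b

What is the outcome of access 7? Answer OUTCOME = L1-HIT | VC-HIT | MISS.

OUTCOME = VC-HIT

0: 0x49 (blk 9, set 1) → MISS  vc=[]
1: 0x4c (blk 9, set 1) → L1-HIT  vc=[]
2: 0x28 (blk 5, set 1) → MISS  vc=[9]
3: 0x58 (blk 11, set 1) → MISS  vc=[9, 5]
4: 0x2f (blk 5, set 1) → VC-HIT  vc=[9, 11]
5: 0x4c (blk 9, set 1) → VC-HIT  vc=[5, 11]
6: 0x5a (blk 11, set 1) → VC-HIT  vc=[5, 9]
7: 0x2b (blk 5, set 1) → VC-HIT  vc=[11, 9]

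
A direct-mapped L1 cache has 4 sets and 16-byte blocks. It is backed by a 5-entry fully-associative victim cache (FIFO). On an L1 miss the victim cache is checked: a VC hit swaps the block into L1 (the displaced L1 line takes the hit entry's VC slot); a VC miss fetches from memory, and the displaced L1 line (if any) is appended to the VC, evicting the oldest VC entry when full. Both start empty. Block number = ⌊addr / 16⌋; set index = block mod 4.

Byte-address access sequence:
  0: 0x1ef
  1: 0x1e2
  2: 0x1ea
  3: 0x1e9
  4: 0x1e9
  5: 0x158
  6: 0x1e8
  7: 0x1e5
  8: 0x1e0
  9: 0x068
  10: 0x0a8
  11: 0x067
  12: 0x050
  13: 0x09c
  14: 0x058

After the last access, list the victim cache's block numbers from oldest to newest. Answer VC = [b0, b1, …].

  [0] addr=0x1ef blk=30 s=2: MISS | VC []
  [1] addr=0x1e2 blk=30 s=2: L1-HIT | VC []
  [2] addr=0x1ea blk=30 s=2: L1-HIT | VC []
  [3] addr=0x1e9 blk=30 s=2: L1-HIT | VC []
  [4] addr=0x1e9 blk=30 s=2: L1-HIT | VC []
  [5] addr=0x158 blk=21 s=1: MISS | VC []
  [6] addr=0x1e8 blk=30 s=2: L1-HIT | VC []
  [7] addr=0x1e5 blk=30 s=2: L1-HIT | VC []
  [8] addr=0x1e0 blk=30 s=2: L1-HIT | VC []
  [9] addr=0x68 blk=6 s=2: MISS | VC [30]
  [10] addr=0xa8 blk=10 s=2: MISS | VC [30, 6]
  [11] addr=0x67 blk=6 s=2: VC-HIT | VC [30, 10]
  [12] addr=0x50 blk=5 s=1: MISS | VC [30, 10, 21]
  [13] addr=0x9c blk=9 s=1: MISS | VC [30, 10, 21, 5]
  [14] addr=0x58 blk=5 s=1: VC-HIT | VC [30, 10, 21, 9]

VC = [30, 10, 21, 9]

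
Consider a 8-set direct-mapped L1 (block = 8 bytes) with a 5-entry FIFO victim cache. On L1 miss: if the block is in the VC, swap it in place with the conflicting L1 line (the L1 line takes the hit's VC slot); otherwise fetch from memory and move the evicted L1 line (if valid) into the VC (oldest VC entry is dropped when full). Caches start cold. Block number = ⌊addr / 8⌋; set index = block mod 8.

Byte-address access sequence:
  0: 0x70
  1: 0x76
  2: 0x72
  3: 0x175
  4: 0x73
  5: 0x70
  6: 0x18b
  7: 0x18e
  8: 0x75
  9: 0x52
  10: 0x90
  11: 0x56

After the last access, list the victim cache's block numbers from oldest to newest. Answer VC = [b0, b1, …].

#0 0x70→b14/s6 MISS; vc=[]
#1 0x76→b14/s6 L1-HIT; vc=[]
#2 0x72→b14/s6 L1-HIT; vc=[]
#3 0x175→b46/s6 MISS; vc=[14]
#4 0x73→b14/s6 VC-HIT; vc=[46]
#5 0x70→b14/s6 L1-HIT; vc=[46]
#6 0x18b→b49/s1 MISS; vc=[46]
#7 0x18e→b49/s1 L1-HIT; vc=[46]
#8 0x75→b14/s6 L1-HIT; vc=[46]
#9 0x52→b10/s2 MISS; vc=[46]
#10 0x90→b18/s2 MISS; vc=[46,10]
#11 0x56→b10/s2 VC-HIT; vc=[46,18]

VC = [46, 18]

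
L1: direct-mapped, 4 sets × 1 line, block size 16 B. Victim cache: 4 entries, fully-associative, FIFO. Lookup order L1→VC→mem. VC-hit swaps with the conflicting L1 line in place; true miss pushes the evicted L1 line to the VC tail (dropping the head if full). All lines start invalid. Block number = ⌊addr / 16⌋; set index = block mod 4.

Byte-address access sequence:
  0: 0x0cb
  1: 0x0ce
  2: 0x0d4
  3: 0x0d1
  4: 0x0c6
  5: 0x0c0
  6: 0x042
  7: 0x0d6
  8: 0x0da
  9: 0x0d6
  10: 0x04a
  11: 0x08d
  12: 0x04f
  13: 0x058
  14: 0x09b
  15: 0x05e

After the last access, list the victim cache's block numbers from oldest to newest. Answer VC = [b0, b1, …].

#0 0xcb→b12/s0 MISS; vc=[]
#1 0xce→b12/s0 L1-HIT; vc=[]
#2 0xd4→b13/s1 MISS; vc=[]
#3 0xd1→b13/s1 L1-HIT; vc=[]
#4 0xc6→b12/s0 L1-HIT; vc=[]
#5 0xc0→b12/s0 L1-HIT; vc=[]
#6 0x42→b4/s0 MISS; vc=[12]
#7 0xd6→b13/s1 L1-HIT; vc=[12]
#8 0xda→b13/s1 L1-HIT; vc=[12]
#9 0xd6→b13/s1 L1-HIT; vc=[12]
#10 0x4a→b4/s0 L1-HIT; vc=[12]
#11 0x8d→b8/s0 MISS; vc=[12,4]
#12 0x4f→b4/s0 VC-HIT; vc=[12,8]
#13 0x58→b5/s1 MISS; vc=[12,8,13]
#14 0x9b→b9/s1 MISS; vc=[12,8,13,5]
#15 0x5e→b5/s1 VC-HIT; vc=[12,8,13,9]

VC = [12, 8, 13, 9]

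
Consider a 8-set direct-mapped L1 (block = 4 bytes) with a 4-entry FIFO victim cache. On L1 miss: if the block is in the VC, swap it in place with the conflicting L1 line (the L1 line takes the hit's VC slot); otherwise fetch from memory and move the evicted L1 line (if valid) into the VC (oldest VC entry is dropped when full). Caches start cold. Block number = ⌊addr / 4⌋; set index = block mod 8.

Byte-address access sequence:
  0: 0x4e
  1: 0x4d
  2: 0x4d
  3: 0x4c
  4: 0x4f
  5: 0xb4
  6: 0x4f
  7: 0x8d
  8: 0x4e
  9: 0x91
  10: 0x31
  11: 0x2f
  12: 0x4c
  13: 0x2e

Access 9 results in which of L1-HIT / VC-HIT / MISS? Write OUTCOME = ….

OUTCOME = MISS

0: 0x4e (blk 19, set 3) → MISS  vc=[]
1: 0x4d (blk 19, set 3) → L1-HIT  vc=[]
2: 0x4d (blk 19, set 3) → L1-HIT  vc=[]
3: 0x4c (blk 19, set 3) → L1-HIT  vc=[]
4: 0x4f (blk 19, set 3) → L1-HIT  vc=[]
5: 0xb4 (blk 45, set 5) → MISS  vc=[]
6: 0x4f (blk 19, set 3) → L1-HIT  vc=[]
7: 0x8d (blk 35, set 3) → MISS  vc=[19]
8: 0x4e (blk 19, set 3) → VC-HIT  vc=[35]
9: 0x91 (blk 36, set 4) → MISS  vc=[35]
10: 0x31 (blk 12, set 4) → MISS  vc=[35, 36]
11: 0x2f (blk 11, set 3) → MISS  vc=[35, 36, 19]
12: 0x4c (blk 19, set 3) → VC-HIT  vc=[35, 36, 11]
13: 0x2e (blk 11, set 3) → VC-HIT  vc=[35, 36, 19]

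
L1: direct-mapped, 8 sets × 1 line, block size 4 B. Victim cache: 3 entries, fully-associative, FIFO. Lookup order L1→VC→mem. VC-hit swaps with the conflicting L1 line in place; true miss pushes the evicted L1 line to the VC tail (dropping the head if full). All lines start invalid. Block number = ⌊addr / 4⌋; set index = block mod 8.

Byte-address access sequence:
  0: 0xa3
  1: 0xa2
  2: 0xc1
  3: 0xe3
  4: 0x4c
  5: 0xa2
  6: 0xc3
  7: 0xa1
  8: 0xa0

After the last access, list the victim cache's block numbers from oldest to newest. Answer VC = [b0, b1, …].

VC = [56, 48]

#0 0xa3→b40/s0 MISS; vc=[]
#1 0xa2→b40/s0 L1-HIT; vc=[]
#2 0xc1→b48/s0 MISS; vc=[40]
#3 0xe3→b56/s0 MISS; vc=[40,48]
#4 0x4c→b19/s3 MISS; vc=[40,48]
#5 0xa2→b40/s0 VC-HIT; vc=[56,48]
#6 0xc3→b48/s0 VC-HIT; vc=[56,40]
#7 0xa1→b40/s0 VC-HIT; vc=[56,48]
#8 0xa0→b40/s0 L1-HIT; vc=[56,48]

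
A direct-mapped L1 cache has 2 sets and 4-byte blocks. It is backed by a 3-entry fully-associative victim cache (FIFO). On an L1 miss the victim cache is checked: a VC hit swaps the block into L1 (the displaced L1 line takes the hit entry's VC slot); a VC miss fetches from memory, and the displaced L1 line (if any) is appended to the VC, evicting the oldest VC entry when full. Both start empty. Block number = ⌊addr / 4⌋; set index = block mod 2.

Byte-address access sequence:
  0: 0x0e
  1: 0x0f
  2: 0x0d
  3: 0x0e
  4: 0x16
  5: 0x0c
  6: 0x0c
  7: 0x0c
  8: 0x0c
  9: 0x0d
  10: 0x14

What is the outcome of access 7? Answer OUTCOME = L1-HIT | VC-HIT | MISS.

#0 0xe→b3/s1 MISS; vc=[]
#1 0xf→b3/s1 L1-HIT; vc=[]
#2 0xd→b3/s1 L1-HIT; vc=[]
#3 0xe→b3/s1 L1-HIT; vc=[]
#4 0x16→b5/s1 MISS; vc=[3]
#5 0xc→b3/s1 VC-HIT; vc=[5]
#6 0xc→b3/s1 L1-HIT; vc=[5]
#7 0xc→b3/s1 L1-HIT; vc=[5]
#8 0xc→b3/s1 L1-HIT; vc=[5]
#9 0xd→b3/s1 L1-HIT; vc=[5]
#10 0x14→b5/s1 VC-HIT; vc=[3]

OUTCOME = L1-HIT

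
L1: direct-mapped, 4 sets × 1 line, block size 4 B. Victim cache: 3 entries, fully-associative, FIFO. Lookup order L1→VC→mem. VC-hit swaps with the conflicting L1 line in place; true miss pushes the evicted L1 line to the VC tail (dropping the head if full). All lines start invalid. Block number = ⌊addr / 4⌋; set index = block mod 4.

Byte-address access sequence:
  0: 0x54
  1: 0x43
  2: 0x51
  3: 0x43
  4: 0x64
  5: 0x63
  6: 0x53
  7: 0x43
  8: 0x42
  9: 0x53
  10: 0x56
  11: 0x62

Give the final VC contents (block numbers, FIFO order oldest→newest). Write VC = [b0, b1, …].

#0 0x54→b21/s1 MISS; vc=[]
#1 0x43→b16/s0 MISS; vc=[]
#2 0x51→b20/s0 MISS; vc=[16]
#3 0x43→b16/s0 VC-HIT; vc=[20]
#4 0x64→b25/s1 MISS; vc=[20,21]
#5 0x63→b24/s0 MISS; vc=[20,21,16]
#6 0x53→b20/s0 VC-HIT; vc=[24,21,16]
#7 0x43→b16/s0 VC-HIT; vc=[24,21,20]
#8 0x42→b16/s0 L1-HIT; vc=[24,21,20]
#9 0x53→b20/s0 VC-HIT; vc=[24,21,16]
#10 0x56→b21/s1 VC-HIT; vc=[24,25,16]
#11 0x62→b24/s0 VC-HIT; vc=[20,25,16]

VC = [20, 25, 16]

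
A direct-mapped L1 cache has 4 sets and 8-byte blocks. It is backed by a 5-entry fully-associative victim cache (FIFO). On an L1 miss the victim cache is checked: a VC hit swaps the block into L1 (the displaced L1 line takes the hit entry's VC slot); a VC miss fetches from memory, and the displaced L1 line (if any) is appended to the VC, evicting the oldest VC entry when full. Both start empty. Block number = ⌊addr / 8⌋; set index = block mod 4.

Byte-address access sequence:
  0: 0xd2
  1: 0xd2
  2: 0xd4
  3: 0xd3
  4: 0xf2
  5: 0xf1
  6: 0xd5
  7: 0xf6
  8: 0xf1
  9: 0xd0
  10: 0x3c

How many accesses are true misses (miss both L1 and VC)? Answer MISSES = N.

MISSES = 3

  [0] addr=0xd2 blk=26 s=2: MISS | VC []
  [1] addr=0xd2 blk=26 s=2: L1-HIT | VC []
  [2] addr=0xd4 blk=26 s=2: L1-HIT | VC []
  [3] addr=0xd3 blk=26 s=2: L1-HIT | VC []
  [4] addr=0xf2 blk=30 s=2: MISS | VC [26]
  [5] addr=0xf1 blk=30 s=2: L1-HIT | VC [26]
  [6] addr=0xd5 blk=26 s=2: VC-HIT | VC [30]
  [7] addr=0xf6 blk=30 s=2: VC-HIT | VC [26]
  [8] addr=0xf1 blk=30 s=2: L1-HIT | VC [26]
  [9] addr=0xd0 blk=26 s=2: VC-HIT | VC [30]
  [10] addr=0x3c blk=7 s=3: MISS | VC [30]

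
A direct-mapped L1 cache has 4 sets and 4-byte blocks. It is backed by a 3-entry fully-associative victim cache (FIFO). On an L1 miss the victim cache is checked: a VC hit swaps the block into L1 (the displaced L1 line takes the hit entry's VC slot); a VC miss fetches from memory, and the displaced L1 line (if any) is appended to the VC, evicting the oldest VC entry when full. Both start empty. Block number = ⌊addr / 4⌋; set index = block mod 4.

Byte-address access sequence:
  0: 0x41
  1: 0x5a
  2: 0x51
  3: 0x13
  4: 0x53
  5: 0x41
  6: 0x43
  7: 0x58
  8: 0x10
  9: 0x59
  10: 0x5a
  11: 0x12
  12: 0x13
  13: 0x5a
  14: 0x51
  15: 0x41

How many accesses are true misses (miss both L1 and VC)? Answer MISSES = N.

MISSES = 4

  [0] addr=0x41 blk=16 s=0: MISS | VC []
  [1] addr=0x5a blk=22 s=2: MISS | VC []
  [2] addr=0x51 blk=20 s=0: MISS | VC [16]
  [3] addr=0x13 blk=4 s=0: MISS | VC [16, 20]
  [4] addr=0x53 blk=20 s=0: VC-HIT | VC [16, 4]
  [5] addr=0x41 blk=16 s=0: VC-HIT | VC [20, 4]
  [6] addr=0x43 blk=16 s=0: L1-HIT | VC [20, 4]
  [7] addr=0x58 blk=22 s=2: L1-HIT | VC [20, 4]
  [8] addr=0x10 blk=4 s=0: VC-HIT | VC [20, 16]
  [9] addr=0x59 blk=22 s=2: L1-HIT | VC [20, 16]
  [10] addr=0x5a blk=22 s=2: L1-HIT | VC [20, 16]
  [11] addr=0x12 blk=4 s=0: L1-HIT | VC [20, 16]
  [12] addr=0x13 blk=4 s=0: L1-HIT | VC [20, 16]
  [13] addr=0x5a blk=22 s=2: L1-HIT | VC [20, 16]
  [14] addr=0x51 blk=20 s=0: VC-HIT | VC [4, 16]
  [15] addr=0x41 blk=16 s=0: VC-HIT | VC [4, 20]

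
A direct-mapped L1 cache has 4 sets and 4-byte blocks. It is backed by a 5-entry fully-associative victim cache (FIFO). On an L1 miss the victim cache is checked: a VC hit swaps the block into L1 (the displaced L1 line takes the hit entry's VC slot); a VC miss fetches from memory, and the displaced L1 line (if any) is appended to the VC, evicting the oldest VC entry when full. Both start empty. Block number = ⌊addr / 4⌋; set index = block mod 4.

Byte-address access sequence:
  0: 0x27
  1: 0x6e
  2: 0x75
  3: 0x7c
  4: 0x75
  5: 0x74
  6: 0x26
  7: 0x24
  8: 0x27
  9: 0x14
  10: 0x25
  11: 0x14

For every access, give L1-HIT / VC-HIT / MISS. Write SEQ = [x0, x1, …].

#0 0x27→b9/s1 MISS; vc=[]
#1 0x6e→b27/s3 MISS; vc=[]
#2 0x75→b29/s1 MISS; vc=[9]
#3 0x7c→b31/s3 MISS; vc=[9,27]
#4 0x75→b29/s1 L1-HIT; vc=[9,27]
#5 0x74→b29/s1 L1-HIT; vc=[9,27]
#6 0x26→b9/s1 VC-HIT; vc=[29,27]
#7 0x24→b9/s1 L1-HIT; vc=[29,27]
#8 0x27→b9/s1 L1-HIT; vc=[29,27]
#9 0x14→b5/s1 MISS; vc=[29,27,9]
#10 0x25→b9/s1 VC-HIT; vc=[29,27,5]
#11 0x14→b5/s1 VC-HIT; vc=[29,27,9]

SEQ = [MISS, MISS, MISS, MISS, L1-HIT, L1-HIT, VC-HIT, L1-HIT, L1-HIT, MISS, VC-HIT, VC-HIT]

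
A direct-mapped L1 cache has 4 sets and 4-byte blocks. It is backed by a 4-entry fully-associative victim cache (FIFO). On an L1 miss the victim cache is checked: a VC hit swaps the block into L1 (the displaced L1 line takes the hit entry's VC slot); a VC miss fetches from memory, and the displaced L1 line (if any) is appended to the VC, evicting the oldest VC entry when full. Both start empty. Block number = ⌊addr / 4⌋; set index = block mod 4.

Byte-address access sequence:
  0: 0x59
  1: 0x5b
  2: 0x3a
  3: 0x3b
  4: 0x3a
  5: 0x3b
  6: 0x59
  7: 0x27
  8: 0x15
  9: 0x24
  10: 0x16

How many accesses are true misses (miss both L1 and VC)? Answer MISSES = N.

  [0] addr=0x59 blk=22 s=2: MISS | VC []
  [1] addr=0x5b blk=22 s=2: L1-HIT | VC []
  [2] addr=0x3a blk=14 s=2: MISS | VC [22]
  [3] addr=0x3b blk=14 s=2: L1-HIT | VC [22]
  [4] addr=0x3a blk=14 s=2: L1-HIT | VC [22]
  [5] addr=0x3b blk=14 s=2: L1-HIT | VC [22]
  [6] addr=0x59 blk=22 s=2: VC-HIT | VC [14]
  [7] addr=0x27 blk=9 s=1: MISS | VC [14]
  [8] addr=0x15 blk=5 s=1: MISS | VC [14, 9]
  [9] addr=0x24 blk=9 s=1: VC-HIT | VC [14, 5]
  [10] addr=0x16 blk=5 s=1: VC-HIT | VC [14, 9]

MISSES = 4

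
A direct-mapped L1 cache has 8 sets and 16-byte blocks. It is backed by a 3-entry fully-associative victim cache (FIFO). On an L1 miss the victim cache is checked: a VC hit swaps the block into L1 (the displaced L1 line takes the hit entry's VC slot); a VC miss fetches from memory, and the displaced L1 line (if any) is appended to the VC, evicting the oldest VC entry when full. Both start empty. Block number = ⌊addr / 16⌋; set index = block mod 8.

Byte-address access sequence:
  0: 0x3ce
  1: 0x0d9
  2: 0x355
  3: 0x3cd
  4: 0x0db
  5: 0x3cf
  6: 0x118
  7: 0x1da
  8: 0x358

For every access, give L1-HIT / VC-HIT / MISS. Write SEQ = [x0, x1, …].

SEQ = [MISS, MISS, MISS, L1-HIT, VC-HIT, L1-HIT, MISS, MISS, VC-HIT]

0: 0x3ce (blk 60, set 4) → MISS  vc=[]
1: 0xd9 (blk 13, set 5) → MISS  vc=[]
2: 0x355 (blk 53, set 5) → MISS  vc=[13]
3: 0x3cd (blk 60, set 4) → L1-HIT  vc=[13]
4: 0xdb (blk 13, set 5) → VC-HIT  vc=[53]
5: 0x3cf (blk 60, set 4) → L1-HIT  vc=[53]
6: 0x118 (blk 17, set 1) → MISS  vc=[53]
7: 0x1da (blk 29, set 5) → MISS  vc=[53, 13]
8: 0x358 (blk 53, set 5) → VC-HIT  vc=[29, 13]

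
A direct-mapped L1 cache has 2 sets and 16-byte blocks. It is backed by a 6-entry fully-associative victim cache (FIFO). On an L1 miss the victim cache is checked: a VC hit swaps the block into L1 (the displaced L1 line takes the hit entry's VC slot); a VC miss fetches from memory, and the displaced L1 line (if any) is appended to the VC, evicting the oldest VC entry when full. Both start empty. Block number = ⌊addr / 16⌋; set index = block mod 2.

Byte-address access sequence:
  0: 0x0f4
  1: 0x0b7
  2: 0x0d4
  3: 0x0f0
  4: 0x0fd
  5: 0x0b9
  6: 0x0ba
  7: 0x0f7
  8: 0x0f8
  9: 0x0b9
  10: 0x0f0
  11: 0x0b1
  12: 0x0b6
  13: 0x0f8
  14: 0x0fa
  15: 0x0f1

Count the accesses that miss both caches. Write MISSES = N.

  [0] addr=0xf4 blk=15 s=1: MISS | VC []
  [1] addr=0xb7 blk=11 s=1: MISS | VC [15]
  [2] addr=0xd4 blk=13 s=1: MISS | VC [15, 11]
  [3] addr=0xf0 blk=15 s=1: VC-HIT | VC [13, 11]
  [4] addr=0xfd blk=15 s=1: L1-HIT | VC [13, 11]
  [5] addr=0xb9 blk=11 s=1: VC-HIT | VC [13, 15]
  [6] addr=0xba blk=11 s=1: L1-HIT | VC [13, 15]
  [7] addr=0xf7 blk=15 s=1: VC-HIT | VC [13, 11]
  [8] addr=0xf8 blk=15 s=1: L1-HIT | VC [13, 11]
  [9] addr=0xb9 blk=11 s=1: VC-HIT | VC [13, 15]
  [10] addr=0xf0 blk=15 s=1: VC-HIT | VC [13, 11]
  [11] addr=0xb1 blk=11 s=1: VC-HIT | VC [13, 15]
  [12] addr=0xb6 blk=11 s=1: L1-HIT | VC [13, 15]
  [13] addr=0xf8 blk=15 s=1: VC-HIT | VC [13, 11]
  [14] addr=0xfa blk=15 s=1: L1-HIT | VC [13, 11]
  [15] addr=0xf1 blk=15 s=1: L1-HIT | VC [13, 11]

MISSES = 3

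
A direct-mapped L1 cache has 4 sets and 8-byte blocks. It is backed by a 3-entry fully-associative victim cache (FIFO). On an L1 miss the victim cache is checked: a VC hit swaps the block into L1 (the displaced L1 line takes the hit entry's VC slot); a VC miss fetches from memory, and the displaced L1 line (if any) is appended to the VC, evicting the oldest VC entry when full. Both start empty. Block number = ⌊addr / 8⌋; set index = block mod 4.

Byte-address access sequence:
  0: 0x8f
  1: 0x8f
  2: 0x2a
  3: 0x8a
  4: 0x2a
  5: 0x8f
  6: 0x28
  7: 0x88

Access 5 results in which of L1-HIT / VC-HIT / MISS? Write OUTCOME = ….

  [0] addr=0x8f blk=17 s=1: MISS | VC []
  [1] addr=0x8f blk=17 s=1: L1-HIT | VC []
  [2] addr=0x2a blk=5 s=1: MISS | VC [17]
  [3] addr=0x8a blk=17 s=1: VC-HIT | VC [5]
  [4] addr=0x2a blk=5 s=1: VC-HIT | VC [17]
  [5] addr=0x8f blk=17 s=1: VC-HIT | VC [5]
  [6] addr=0x28 blk=5 s=1: VC-HIT | VC [17]
  [7] addr=0x88 blk=17 s=1: VC-HIT | VC [5]

OUTCOME = VC-HIT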